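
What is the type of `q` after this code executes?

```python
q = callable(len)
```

callable() returns bool

bool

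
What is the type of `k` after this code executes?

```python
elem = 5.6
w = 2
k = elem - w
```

float - int returns float (5.6 - 2 = 3.6)

float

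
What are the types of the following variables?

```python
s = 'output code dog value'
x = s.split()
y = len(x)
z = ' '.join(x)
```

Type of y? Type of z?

len() returns int; str.join() returns str

int, str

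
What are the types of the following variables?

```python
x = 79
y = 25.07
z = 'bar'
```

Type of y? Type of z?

y is float; z is str

float, str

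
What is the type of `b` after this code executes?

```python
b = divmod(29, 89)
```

divmod() returns a tuple (quotient, remainder)

tuple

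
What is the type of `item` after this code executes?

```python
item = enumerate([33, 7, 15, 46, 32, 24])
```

enumerate() returns an enumerate iterator object

enumerate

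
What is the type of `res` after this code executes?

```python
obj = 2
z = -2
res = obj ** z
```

int ** negative int returns float

float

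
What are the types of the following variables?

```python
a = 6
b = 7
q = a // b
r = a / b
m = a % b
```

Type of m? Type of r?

int % int returns int; int / int returns float

int, float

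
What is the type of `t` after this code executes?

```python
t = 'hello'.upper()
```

str.upper() returns str

str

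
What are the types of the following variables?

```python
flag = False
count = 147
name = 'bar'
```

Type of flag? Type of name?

flag is bool; name is str

bool, str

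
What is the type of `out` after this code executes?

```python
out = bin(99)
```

bin() returns str representation

str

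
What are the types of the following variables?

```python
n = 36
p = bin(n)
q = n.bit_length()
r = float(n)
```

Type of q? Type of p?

int.bit_length() returns int; bin() returns str

int, str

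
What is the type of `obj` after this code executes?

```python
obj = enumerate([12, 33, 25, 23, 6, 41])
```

enumerate() returns an enumerate iterator object

enumerate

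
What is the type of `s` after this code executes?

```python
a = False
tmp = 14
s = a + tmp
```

bool + int returns int (False is 0, so 0 + 14 = 14)

int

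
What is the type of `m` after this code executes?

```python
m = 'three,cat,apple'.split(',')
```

str.split() returns list

list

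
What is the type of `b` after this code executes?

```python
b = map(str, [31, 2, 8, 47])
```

map() returns a map iterator object

map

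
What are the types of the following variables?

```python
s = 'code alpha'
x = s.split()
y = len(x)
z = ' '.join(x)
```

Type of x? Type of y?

str.split() returns list; len() returns int

list, int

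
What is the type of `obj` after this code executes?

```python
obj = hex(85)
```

hex() returns str representation

str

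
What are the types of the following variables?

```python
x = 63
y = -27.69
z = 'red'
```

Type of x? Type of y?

x is int; y is float

int, float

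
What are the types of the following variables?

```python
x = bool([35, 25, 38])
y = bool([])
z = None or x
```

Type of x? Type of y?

bool() returns bool; bool() returns bool

bool, bool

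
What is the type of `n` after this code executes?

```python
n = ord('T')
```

ord() returns int (Unicode code point)

int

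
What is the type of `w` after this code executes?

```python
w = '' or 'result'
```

'or' returns first truthy value ('result', which is str)

str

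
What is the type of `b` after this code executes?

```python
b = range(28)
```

range() returns a range object

range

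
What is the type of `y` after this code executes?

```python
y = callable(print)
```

callable() returns bool

bool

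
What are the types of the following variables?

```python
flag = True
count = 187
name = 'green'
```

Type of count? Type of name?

count is int; name is str

int, str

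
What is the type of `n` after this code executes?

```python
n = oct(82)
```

oct() returns str representation

str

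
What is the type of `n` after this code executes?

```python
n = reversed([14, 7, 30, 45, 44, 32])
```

reversed() on a list returns a list_reverseiterator

list_reverseiterator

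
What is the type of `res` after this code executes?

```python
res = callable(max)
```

callable() returns bool

bool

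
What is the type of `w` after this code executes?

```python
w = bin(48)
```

bin() returns str representation

str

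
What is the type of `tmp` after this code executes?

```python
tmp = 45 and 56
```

'and' returns the last value when all truthy (56, which is int)

int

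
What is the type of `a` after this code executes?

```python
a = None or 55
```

'or' with None returns the other value (55, int)

int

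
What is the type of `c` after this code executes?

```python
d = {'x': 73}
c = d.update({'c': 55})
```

dict.update() returns None

NoneType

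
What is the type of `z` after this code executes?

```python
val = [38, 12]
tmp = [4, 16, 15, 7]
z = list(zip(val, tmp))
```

list(zip(...)) returns a list of tuples

list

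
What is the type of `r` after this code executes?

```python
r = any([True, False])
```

any() returns bool

bool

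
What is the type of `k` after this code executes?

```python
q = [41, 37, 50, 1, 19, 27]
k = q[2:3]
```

Slicing a list always returns a list

list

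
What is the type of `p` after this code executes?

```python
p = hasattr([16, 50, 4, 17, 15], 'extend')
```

hasattr() returns bool

bool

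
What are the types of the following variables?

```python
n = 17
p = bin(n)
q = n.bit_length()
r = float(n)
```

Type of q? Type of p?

int.bit_length() returns int; bin() returns str

int, str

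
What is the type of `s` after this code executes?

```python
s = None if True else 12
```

Ternary: condition is True, if branch (None) taken → NoneType

NoneType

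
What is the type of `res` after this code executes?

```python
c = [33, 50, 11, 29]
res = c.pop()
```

list.pop() returns the popped element (int here)

int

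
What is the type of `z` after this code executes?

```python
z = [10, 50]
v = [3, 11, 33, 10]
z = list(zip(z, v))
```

list(zip(...)) returns a list of tuples

list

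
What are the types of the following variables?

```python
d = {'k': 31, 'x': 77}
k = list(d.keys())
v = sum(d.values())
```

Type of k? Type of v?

list(...) returns list; sum of int values returns int

list, int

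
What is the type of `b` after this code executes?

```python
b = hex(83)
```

hex() returns str representation

str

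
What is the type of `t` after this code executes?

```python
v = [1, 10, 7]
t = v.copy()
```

list.copy() returns list

list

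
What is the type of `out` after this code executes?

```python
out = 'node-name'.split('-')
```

str.split() returns list

list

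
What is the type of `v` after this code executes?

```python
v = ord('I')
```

ord() returns int (Unicode code point)

int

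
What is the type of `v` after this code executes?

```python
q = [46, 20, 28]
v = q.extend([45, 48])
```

list.extend() returns None

NoneType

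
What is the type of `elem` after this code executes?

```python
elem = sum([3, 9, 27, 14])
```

sum() of ints returns int

int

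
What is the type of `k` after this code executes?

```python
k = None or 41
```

'or' with None returns the other value (41, int)

int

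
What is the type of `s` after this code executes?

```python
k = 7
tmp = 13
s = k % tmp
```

int % int returns int (7 % 13 = 7)

int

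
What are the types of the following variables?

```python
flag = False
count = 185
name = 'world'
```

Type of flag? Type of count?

flag is bool; count is int

bool, int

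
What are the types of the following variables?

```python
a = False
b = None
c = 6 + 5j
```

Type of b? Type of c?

b is NoneType; c is complex

NoneType, complex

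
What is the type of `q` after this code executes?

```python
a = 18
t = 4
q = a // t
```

int // int returns int (18 // 4 = 4)

int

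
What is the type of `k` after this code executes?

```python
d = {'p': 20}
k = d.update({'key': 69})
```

dict.update() returns None

NoneType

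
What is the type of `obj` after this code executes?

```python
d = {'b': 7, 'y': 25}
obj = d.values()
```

.values() returns a dict_values view object

dict_values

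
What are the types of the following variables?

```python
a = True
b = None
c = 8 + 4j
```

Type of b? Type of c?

b is NoneType; c is complex

NoneType, complex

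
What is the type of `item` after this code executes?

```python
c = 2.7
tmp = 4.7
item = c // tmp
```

float // float returns float (floor division preserves float type)

float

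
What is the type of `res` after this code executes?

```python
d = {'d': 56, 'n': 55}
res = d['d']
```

Accessing dict[str, int] with key 'd' returns int value 56

int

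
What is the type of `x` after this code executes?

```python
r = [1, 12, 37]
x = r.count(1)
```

list.count() returns int

int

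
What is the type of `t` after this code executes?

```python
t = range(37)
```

range() returns a range object

range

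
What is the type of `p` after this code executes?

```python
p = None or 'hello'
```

'or' with None returns the other value ('hello', str)

str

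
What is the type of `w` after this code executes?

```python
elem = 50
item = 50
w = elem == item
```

Equality comparison returns bool

bool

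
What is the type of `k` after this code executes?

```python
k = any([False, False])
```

any() returns bool

bool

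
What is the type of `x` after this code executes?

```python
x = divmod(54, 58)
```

divmod() returns a tuple (quotient, remainder)

tuple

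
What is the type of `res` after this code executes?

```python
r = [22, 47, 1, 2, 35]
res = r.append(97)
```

list.append() returns None (mutates in place)

NoneType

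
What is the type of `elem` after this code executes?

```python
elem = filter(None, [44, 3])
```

filter() returns a filter iterator object

filter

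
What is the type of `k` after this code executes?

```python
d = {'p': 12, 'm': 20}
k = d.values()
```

.values() returns a dict_values view object

dict_values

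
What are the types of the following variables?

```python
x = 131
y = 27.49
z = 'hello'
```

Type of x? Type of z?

x is int; z is str

int, str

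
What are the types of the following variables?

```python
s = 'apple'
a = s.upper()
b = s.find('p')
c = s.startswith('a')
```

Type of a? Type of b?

str.upper() returns str; str.find() returns int

str, int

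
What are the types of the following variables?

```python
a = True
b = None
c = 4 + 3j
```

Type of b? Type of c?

b is NoneType; c is complex

NoneType, complex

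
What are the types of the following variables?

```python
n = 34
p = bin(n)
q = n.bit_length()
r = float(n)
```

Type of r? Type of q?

float() returns float; int.bit_length() returns int

float, int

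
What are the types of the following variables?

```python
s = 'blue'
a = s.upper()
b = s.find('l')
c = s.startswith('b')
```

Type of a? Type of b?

str.upper() returns str; str.find() returns int

str, int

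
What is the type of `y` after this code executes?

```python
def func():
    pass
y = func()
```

A function with no return statement returns None

NoneType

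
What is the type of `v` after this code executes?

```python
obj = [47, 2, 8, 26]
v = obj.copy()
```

list.copy() returns list

list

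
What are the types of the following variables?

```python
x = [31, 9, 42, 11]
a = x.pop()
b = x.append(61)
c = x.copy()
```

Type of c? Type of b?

list.copy() returns list; list.append() returns None

list, NoneType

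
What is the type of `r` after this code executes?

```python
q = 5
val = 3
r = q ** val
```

int ** positive int returns int (5 ** 3 = 125)

int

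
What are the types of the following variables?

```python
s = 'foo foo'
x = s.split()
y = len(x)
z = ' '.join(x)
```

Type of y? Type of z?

len() returns int; str.join() returns str

int, str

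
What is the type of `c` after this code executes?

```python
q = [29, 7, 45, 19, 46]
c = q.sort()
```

list.sort() returns None (sorts in place)

NoneType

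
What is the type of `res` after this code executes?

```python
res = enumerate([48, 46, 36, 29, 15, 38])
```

enumerate() returns an enumerate iterator object

enumerate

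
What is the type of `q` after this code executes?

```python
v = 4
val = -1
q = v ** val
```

int ** negative int returns float

float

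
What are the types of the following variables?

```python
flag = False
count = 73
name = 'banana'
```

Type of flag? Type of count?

flag is bool; count is int

bool, int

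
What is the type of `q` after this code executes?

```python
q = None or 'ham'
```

'or' with None returns the other value ('ham', str)

str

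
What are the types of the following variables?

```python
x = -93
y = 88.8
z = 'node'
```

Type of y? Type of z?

y is float; z is str

float, str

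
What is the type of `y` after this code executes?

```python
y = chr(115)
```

chr() returns str (single character)

str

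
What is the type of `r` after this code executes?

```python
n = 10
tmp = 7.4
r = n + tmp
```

int + float returns float (10 + 7.4 = 17.4)

float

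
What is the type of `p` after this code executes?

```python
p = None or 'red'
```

'or' with None returns the other value ('red', str)

str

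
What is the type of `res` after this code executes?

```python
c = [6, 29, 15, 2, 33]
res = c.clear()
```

list.clear() returns None

NoneType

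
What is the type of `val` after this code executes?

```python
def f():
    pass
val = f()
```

A function with no return statement returns None

NoneType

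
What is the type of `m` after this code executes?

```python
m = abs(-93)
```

abs() of int returns int

int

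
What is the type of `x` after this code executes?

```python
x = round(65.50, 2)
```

round() with ndigits arg returns float

float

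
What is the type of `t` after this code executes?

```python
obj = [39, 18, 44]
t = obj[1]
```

Indexing a list of ints returns int (obj[1] = 18)

int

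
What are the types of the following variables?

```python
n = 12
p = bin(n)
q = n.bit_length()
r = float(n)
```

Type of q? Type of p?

int.bit_length() returns int; bin() returns str

int, str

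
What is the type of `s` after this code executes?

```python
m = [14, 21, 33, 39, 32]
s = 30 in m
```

'in' operator returns bool

bool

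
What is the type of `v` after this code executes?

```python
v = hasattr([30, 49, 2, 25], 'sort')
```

hasattr() returns bool

bool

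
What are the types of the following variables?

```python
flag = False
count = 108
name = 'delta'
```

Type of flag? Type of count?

flag is bool; count is int

bool, int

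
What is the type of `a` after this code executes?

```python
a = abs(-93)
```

abs() of int returns int

int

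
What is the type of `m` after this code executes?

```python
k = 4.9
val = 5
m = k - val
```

float - int returns float (4.9 - 5 = -0.1)

float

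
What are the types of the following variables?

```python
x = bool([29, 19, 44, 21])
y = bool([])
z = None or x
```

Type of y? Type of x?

bool() returns bool; bool() returns bool

bool, bool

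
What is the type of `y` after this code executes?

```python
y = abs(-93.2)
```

abs() of float returns float

float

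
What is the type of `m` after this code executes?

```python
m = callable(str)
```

callable() returns bool

bool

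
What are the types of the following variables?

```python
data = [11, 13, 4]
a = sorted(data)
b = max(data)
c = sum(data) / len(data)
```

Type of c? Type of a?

int / int returns float; sorted() returns list

float, list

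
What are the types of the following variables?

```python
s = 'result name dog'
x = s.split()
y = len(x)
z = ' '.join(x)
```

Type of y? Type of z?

len() returns int; str.join() returns str

int, str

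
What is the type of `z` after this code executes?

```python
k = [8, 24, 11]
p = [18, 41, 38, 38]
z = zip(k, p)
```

zip() returns a zip iterator object

zip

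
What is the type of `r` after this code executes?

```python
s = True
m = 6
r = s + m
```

bool + int returns int (True is 1, so 1 + 6 = 7)

int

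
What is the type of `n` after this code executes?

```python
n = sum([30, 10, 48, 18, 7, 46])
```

sum() of ints returns int

int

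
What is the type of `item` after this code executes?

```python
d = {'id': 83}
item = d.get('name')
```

dict.get() returns None when key 'name' is not found and no default given

NoneType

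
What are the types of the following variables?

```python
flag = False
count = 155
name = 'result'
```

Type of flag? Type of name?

flag is bool; name is str

bool, str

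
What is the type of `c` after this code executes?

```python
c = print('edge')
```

print() returns None

NoneType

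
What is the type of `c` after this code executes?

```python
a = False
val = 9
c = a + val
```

bool + int returns int (False is 0, so 0 + 9 = 9)

int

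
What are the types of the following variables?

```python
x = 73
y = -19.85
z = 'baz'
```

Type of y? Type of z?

y is float; z is str

float, str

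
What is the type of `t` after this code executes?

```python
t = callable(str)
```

callable() returns bool

bool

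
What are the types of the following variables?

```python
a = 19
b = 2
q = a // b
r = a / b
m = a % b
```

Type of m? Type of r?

int % int returns int; int / int returns float

int, float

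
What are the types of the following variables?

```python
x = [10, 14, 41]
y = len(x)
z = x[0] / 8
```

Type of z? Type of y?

int / int returns float; len() returns int

float, int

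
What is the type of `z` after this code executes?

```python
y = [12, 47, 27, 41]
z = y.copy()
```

list.copy() returns list

list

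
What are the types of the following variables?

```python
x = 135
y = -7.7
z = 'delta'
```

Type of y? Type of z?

y is float; z is str

float, str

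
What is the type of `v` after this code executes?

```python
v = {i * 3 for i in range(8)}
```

A set comprehension {expr for x in iterable} produces a set

set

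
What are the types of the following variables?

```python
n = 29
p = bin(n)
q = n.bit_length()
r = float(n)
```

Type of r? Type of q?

float() returns float; int.bit_length() returns int

float, int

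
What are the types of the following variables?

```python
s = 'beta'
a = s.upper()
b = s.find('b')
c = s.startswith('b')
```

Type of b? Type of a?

str.find() returns int; str.upper() returns str

int, str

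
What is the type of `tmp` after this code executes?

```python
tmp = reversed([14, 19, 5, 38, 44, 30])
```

reversed() on a list returns a list_reverseiterator

list_reverseiterator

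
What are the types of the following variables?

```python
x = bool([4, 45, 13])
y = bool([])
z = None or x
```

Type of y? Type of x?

bool() returns bool; bool() returns bool

bool, bool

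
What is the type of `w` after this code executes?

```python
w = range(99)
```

range() returns a range object

range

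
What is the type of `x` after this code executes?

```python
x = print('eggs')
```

print() returns None

NoneType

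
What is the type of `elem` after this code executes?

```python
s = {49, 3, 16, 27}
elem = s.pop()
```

Popping from a set of ints returns int

int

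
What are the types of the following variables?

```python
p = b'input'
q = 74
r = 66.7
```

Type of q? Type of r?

q is int; r is float

int, float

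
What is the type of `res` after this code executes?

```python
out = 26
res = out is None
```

'is' comparison returns bool

bool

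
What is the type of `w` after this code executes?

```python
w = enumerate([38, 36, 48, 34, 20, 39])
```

enumerate() returns an enumerate iterator object

enumerate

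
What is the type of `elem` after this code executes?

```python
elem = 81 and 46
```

'and' returns the last value when all truthy (46, which is int)

int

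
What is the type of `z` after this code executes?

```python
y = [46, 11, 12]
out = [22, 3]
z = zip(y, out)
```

zip() returns a zip iterator object

zip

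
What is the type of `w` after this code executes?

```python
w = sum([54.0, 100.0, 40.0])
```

sum() of floats returns float

float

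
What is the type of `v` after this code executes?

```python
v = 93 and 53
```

'and' returns the last value when all truthy (53, which is int)

int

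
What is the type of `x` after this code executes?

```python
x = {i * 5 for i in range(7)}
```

A set comprehension {expr for x in iterable} produces a set

set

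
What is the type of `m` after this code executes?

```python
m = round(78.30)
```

round() with no ndigits arg returns int

int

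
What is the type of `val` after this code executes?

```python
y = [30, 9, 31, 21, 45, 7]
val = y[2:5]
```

Slicing a list always returns a list

list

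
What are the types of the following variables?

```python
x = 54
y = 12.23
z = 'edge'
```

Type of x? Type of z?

x is int; z is str

int, str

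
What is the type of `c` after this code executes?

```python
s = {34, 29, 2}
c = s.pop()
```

Popping from a set of ints returns int

int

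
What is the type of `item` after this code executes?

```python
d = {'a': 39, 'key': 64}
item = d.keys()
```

.keys() returns a dict_keys view object

dict_keys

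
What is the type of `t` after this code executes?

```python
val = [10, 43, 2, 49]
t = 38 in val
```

'in' operator returns bool

bool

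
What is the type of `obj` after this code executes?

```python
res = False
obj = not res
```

'not' always returns bool

bool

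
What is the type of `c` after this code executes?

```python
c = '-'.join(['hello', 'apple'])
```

str.join() returns str

str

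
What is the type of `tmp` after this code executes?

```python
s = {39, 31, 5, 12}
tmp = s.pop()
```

Popping from a set of ints returns int

int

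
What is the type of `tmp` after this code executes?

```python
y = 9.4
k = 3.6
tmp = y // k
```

float // float returns float (floor division preserves float type)

float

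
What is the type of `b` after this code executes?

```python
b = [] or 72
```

'or' returns first truthy value (72, which is int)

int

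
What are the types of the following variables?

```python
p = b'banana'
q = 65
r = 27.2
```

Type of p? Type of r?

p is bytes; r is float

bytes, float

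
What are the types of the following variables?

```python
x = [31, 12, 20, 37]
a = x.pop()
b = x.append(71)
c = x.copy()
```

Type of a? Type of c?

list.pop() returns the element (int); list.copy() returns list

int, list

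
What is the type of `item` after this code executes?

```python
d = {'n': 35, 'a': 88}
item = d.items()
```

dict.items() returns a dict_items view

dict_items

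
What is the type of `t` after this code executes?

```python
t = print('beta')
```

print() returns None

NoneType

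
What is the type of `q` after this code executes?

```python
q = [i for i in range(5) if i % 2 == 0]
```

A list comprehension [...] produces a list

list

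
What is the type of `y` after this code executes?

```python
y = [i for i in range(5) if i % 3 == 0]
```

A list comprehension [...] produces a list

list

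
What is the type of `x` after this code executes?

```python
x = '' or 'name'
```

'or' returns first truthy value ('name', which is str)

str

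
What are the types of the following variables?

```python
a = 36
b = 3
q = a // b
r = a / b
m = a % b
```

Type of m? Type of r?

int % int returns int; int / int returns float

int, float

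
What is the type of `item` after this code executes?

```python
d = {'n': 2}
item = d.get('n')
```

dict.get() returns the value (int) when key is found

int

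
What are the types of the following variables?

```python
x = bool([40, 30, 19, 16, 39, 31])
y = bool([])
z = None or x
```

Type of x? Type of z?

bool() returns bool; None or <bool> returns the bool

bool, bool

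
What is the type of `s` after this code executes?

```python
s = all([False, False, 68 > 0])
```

all() returns bool

bool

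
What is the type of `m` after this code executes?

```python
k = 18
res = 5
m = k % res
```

int % int returns int (18 % 5 = 3)

int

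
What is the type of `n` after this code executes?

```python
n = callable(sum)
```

callable() returns bool

bool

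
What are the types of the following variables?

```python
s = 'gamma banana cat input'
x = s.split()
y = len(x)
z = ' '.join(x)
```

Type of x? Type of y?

str.split() returns list; len() returns int

list, int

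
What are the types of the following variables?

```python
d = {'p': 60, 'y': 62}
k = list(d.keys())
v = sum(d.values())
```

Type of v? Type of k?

sum of int values returns int; list(...) returns list

int, list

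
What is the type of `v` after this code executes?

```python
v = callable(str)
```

callable() returns bool

bool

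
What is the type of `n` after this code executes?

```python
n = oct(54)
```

oct() returns str representation

str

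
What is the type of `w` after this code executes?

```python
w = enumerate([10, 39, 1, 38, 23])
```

enumerate() returns an enumerate iterator object

enumerate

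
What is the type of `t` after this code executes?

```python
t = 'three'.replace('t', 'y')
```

str.replace() returns str

str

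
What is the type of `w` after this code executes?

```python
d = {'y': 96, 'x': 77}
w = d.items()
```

dict.items() returns a dict_items view

dict_items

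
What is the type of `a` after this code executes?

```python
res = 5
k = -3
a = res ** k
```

int ** negative int returns float

float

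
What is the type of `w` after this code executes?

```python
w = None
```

None has type NoneType

NoneType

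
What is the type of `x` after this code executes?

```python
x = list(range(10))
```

list(range(...)) returns list

list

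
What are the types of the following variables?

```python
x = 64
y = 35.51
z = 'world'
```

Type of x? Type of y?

x is int; y is float

int, float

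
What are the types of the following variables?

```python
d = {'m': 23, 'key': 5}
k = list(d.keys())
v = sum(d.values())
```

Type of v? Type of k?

sum of int values returns int; list(...) returns list

int, list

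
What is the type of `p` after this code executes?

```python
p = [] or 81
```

'or' returns first truthy value (81, which is int)

int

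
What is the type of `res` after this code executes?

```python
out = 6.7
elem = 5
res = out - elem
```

float - int returns float (6.7 - 5 = 1.7)

float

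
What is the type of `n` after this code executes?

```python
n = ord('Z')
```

ord() returns int (Unicode code point)

int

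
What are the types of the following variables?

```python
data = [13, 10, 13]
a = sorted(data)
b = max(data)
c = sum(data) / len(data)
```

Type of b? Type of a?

max of ints returns int; sorted() returns list

int, list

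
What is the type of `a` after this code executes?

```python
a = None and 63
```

'and' returns first falsy value (None)

NoneType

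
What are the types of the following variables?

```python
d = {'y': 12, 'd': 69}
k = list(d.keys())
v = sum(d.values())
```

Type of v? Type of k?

sum of int values returns int; list(...) returns list

int, list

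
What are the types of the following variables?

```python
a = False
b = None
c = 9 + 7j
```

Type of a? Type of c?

a is bool; c is complex

bool, complex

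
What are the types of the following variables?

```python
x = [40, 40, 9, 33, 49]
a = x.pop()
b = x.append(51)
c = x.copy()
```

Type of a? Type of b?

list.pop() returns the element (int); list.append() returns None

int, NoneType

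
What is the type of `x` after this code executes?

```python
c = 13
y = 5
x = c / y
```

int / int always returns float in Python 3 (13 / 5 = 2.6)

float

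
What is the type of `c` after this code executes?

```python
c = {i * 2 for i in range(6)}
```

A set comprehension {expr for x in iterable} produces a set

set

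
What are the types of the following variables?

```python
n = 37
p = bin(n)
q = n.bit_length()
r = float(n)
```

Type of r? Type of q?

float() returns float; int.bit_length() returns int

float, int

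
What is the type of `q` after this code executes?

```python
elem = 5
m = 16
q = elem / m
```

int / int always returns float in Python 3 (5 / 16 = 0.3125)

float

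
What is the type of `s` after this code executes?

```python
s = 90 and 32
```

'and' returns the last value when all truthy (32, which is int)

int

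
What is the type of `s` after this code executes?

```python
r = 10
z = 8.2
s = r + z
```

int + float returns float (10 + 8.2 = 18.2)

float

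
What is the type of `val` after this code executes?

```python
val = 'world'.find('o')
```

str.find() returns int (index, or -1)

int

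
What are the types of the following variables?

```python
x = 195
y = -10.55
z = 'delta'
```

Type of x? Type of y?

x is int; y is float

int, float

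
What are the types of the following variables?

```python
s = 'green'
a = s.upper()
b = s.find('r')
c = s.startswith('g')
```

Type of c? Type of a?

str.startswith() returns bool; str.upper() returns str

bool, str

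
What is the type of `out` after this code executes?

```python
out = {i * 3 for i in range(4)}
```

A set comprehension {expr for x in iterable} produces a set

set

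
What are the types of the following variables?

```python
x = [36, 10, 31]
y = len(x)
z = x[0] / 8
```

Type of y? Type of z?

len() returns int; int / int returns float

int, float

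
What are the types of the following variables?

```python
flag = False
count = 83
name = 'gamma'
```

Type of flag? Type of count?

flag is bool; count is int

bool, int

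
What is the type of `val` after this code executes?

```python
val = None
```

None has type NoneType

NoneType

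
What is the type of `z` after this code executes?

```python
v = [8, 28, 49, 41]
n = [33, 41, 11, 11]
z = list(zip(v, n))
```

list(zip(...)) returns a list of tuples

list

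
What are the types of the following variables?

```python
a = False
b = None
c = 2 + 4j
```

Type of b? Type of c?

b is NoneType; c is complex

NoneType, complex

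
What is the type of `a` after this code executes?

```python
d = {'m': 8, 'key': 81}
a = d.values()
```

.values() returns a dict_values view object

dict_values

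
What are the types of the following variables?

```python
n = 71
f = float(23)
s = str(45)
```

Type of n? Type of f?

n is int; f is float

int, float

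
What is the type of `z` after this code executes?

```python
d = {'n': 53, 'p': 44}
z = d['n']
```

Accessing dict[str, int] with key 'n' returns int value 53

int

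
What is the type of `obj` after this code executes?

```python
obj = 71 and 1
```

'and' returns the last value when all truthy (1, which is int)

int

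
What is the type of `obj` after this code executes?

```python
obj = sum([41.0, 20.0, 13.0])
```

sum() of floats returns float

float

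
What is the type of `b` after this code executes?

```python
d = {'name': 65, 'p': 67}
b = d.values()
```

.values() returns a dict_values view object

dict_values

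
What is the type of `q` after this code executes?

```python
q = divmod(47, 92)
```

divmod() returns a tuple (quotient, remainder)

tuple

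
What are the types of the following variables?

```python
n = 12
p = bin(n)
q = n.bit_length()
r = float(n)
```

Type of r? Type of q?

float() returns float; int.bit_length() returns int

float, int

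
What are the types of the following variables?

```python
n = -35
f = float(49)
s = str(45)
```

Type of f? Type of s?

f is float; s is str

float, str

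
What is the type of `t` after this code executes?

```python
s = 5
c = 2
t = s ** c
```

int ** positive int returns int (5 ** 2 = 25)

int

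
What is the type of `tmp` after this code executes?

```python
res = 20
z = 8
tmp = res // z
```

int // int returns int (20 // 8 = 2)

int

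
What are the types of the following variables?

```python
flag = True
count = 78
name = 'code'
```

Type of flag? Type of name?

flag is bool; name is str

bool, str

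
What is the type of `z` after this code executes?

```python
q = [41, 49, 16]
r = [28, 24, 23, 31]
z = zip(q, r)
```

zip() returns a zip iterator object

zip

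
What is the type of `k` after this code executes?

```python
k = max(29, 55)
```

max() of ints returns int

int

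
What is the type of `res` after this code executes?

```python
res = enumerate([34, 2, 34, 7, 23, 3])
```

enumerate() returns an enumerate iterator object

enumerate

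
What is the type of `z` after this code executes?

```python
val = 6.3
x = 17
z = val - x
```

float - int returns float (6.3 - 17 = -10.7)

float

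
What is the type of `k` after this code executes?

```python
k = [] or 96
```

'or' returns first truthy value (96, which is int)

int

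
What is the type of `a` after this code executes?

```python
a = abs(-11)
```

abs() of int returns int

int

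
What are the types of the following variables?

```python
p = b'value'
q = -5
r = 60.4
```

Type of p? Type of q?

p is bytes; q is int

bytes, int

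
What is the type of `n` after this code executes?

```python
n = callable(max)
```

callable() returns bool

bool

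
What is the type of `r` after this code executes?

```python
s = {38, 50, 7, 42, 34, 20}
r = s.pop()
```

Popping from a set of ints returns int

int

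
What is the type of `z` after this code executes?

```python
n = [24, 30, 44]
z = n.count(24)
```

list.count() returns int

int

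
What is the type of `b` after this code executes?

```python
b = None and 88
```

'and' returns first falsy value (None)

NoneType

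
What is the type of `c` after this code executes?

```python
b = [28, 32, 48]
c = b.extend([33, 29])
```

list.extend() returns None

NoneType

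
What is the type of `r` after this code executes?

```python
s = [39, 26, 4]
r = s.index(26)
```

list.index() returns int

int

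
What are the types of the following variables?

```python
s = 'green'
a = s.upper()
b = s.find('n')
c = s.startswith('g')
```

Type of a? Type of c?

str.upper() returns str; str.startswith() returns bool

str, bool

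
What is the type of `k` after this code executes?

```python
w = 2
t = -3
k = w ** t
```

int ** negative int returns float

float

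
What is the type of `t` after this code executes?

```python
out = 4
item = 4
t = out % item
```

int % int returns int (4 % 4 = 0)

int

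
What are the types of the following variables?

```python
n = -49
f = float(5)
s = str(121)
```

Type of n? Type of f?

n is int; f is float

int, float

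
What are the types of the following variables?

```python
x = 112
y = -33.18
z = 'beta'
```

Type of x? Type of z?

x is int; z is str

int, str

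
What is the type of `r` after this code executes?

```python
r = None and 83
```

'and' returns first falsy value (None)

NoneType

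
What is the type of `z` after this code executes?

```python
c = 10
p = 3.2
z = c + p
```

int + float returns float (10 + 3.2 = 13.2)

float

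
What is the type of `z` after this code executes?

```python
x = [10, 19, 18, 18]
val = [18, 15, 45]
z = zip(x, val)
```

zip() returns a zip iterator object

zip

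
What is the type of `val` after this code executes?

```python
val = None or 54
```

'or' with None returns the other value (54, int)

int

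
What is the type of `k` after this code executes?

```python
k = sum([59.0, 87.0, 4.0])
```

sum() of floats returns float

float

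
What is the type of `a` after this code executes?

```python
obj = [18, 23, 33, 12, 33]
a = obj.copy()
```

list.copy() returns list

list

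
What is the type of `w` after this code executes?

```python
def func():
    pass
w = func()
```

A function with no return statement returns None

NoneType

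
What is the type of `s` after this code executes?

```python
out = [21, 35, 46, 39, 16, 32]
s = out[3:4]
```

Slicing a list always returns a list

list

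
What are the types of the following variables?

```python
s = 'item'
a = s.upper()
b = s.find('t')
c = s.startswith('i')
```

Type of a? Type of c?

str.upper() returns str; str.startswith() returns bool

str, bool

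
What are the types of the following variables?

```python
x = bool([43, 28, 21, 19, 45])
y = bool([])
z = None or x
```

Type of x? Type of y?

bool() returns bool; bool() returns bool

bool, bool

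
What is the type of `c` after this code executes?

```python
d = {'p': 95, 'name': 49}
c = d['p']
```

Accessing dict[str, int] with key 'p' returns int value 95

int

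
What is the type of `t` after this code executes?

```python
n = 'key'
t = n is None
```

'is' comparison returns bool

bool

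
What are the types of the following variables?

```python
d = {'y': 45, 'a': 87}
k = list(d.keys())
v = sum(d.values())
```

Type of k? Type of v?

list(...) returns list; sum of int values returns int

list, int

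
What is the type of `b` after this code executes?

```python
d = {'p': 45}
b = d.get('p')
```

dict.get() returns the value (int) when key is found

int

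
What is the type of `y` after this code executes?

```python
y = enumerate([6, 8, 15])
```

enumerate() returns an enumerate iterator object

enumerate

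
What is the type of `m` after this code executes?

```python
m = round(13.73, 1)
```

round() with ndigits arg returns float

float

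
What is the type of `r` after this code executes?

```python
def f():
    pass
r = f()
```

A function with no return statement returns None

NoneType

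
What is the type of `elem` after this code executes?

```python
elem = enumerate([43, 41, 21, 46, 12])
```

enumerate() returns an enumerate iterator object

enumerate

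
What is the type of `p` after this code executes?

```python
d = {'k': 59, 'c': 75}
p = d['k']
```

Accessing dict[str, int] with key 'k' returns int value 59

int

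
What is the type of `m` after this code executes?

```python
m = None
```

None has type NoneType

NoneType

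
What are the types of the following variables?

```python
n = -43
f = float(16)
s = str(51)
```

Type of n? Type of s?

n is int; s is str

int, str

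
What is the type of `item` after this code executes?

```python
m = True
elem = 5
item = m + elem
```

bool + int returns int (True is 1, so 1 + 5 = 6)

int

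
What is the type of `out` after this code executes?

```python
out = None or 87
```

'or' with None returns the other value (87, int)

int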